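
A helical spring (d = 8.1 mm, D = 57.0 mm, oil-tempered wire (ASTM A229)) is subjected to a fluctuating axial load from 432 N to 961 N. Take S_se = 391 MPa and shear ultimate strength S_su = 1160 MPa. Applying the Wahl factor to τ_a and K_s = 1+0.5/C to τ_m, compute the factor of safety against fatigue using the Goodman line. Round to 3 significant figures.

2.50

C = D/d = 57.0/8.1 = 7.0370; K_W = (4C−1)/(4C−4)+0.615/C = 1.2116; K_s = 1+0.5/C = 1.0711
F_a = (F_max−F_min)/2 = 264.5 N; F_m = (F_max+F_min)/2 = 696.5 N
τ_a = K_W·8F_aD/(πd³) = 1.2116 × 72.241 = 87.53 MPa
τ_m = K_s·8F_mD/(πd³) = 1.0711 × 190.23 = 203.75 MPa
Goodman: 1/n_f = τ_a/S_se + τ_m/S_su = 87.53/391 + 203.75/1160 = 0.22386 + 0.17564 = 0.39951
n_f = 1/0.39951 = 2.503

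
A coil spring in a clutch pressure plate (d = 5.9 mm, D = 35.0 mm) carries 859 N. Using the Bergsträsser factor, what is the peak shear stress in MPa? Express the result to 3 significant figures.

Spring index C = D/d = 35.0/5.9 = 5.9322
K_B = (4C+2)/(4C−3) = 25.729/20.729 = 1.2412
τ₀ = 8FD/(πd³) = 8·859·35.0/(π·5.9³) = 240520/645.22 = 372.77 MPa
τ_max = K·τ₀ = 1.2412 × 372.77 = 462.69 MPa

463 MPa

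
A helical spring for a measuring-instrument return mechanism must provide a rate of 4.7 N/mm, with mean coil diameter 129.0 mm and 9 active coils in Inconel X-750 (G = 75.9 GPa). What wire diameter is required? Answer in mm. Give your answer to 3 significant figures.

9.89 mm

d = (8D³N_a·k / G)^(1/4) = (8·129.0³·9·4.7 / (75.9×10³))^0.25
  = (9571)^0.25 = 9.8910 mm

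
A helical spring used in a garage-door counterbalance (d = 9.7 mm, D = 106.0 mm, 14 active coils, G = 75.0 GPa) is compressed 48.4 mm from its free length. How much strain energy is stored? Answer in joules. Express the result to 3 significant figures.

k = Gd⁴/(8D³N_a) = (75.0×10³)(9.7⁴)/(8·106.0³·14) = 4.9775 N/mm
U = ½kδ² = 0.5 × 4.9775 × 48.4² = 5830.1 N·mm = 5.8301 J

5.83 J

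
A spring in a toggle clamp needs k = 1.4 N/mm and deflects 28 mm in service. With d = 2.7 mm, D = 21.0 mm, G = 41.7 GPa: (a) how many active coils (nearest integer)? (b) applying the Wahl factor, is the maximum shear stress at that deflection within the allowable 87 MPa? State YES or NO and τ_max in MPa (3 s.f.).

(a) 21 coils; (b) NO, τ_max = 129 MPa

N_a = Gd⁴/(8D³k) = (41.7×10³)(2.7⁴)/(8·21.0³·1.4) = 21.37 → N_a = 21
Actual rate k = Gd⁴/(8D³·21) = 1.4244 N/mm
Working load F = kδ = 1.4244·28 = 39.882 N
C = 21.0/2.7 = 7.7778; K_W = (4C−1)/(4C−4)+0.615/C = 1.1897
τ_max = K_W·8FD/(πd³) = 1.1897·108.36 = 128.91 MPa
τ_max > 87 MPa → exceeds allowable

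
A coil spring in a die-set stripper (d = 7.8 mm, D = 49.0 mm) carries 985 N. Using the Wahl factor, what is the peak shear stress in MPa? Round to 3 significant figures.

321 MPa

Spring index C = D/d = 49.0/7.8 = 6.2821
K_W = (4C−1)/(4C−4) + 0.615/C = 24.128/21.128 + 0.0979 = 1.2399
τ₀ = 8FD/(πd³) = 8·985·49.0/(π·7.8³) = 386120/1490.8 = 258.99 MPa
τ_max = K·τ₀ = 1.2399 × 258.99 = 321.12 MPa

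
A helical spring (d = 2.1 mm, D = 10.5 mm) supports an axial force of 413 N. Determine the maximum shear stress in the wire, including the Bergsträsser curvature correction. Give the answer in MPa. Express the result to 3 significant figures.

1540 MPa

Spring index C = D/d = 10.5/2.1 = 5.0000
K_B = (4C+2)/(4C−3) = 22.000/17.000 = 1.2941
τ₀ = 8FD/(πd³) = 8·413·10.5/(π·2.1³) = 34692/29.094 = 1192.4 MPa
τ_max = K·τ₀ = 1.2941 × 1192.4 = 1543.1 MPa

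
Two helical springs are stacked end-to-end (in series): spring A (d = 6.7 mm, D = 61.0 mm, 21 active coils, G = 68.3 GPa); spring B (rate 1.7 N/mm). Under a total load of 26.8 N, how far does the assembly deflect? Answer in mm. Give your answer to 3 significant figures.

23.2 mm

k_A = Gd⁴/(8D³N_a) = (68.3×10³)(6.7⁴)/(8·61.0³·21) = 3.6093 N/mm
Series: 1/k_eq = 1/3.6093 + 1/1.7 = 0.8653; k_eq = 1.1557 N/mm
δ = F/k_eq = 26.8/1.1557 = 23.19 mm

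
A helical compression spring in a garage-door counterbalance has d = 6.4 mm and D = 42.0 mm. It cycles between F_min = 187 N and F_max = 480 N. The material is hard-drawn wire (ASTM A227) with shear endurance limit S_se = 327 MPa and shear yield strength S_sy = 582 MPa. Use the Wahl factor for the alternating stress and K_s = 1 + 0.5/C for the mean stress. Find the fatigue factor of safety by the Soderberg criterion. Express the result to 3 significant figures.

2.10

C = D/d = 42.0/6.4 = 6.5625; K_W = (4C−1)/(4C−4)+0.615/C = 1.2285; K_s = 1+0.5/C = 1.0762
F_a = (F_max−F_min)/2 = 146.5 N; F_m = (F_max+F_min)/2 = 333.5 N
τ_a = K_W·8F_aD/(πd³) = 1.2285 × 59.771 = 73.431 MPa
τ_m = K_s·8F_mD/(πd³) = 1.0762 × 136.06 = 146.43 MPa
Soderberg: 1/n_f = τ_a/S_se + τ_m/S_sy = 73.431/327 + 146.43/582 = 0.22456 + 0.25160 = 0.47616
n_f = 1/0.47616 = 2.1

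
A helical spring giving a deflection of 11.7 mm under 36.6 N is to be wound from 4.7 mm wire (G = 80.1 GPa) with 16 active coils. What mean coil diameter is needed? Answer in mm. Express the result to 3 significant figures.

Required rate k = F/δ = 36.6/11.7 = 3.1282 N/mm
D = (Gd⁴/(8N_a·k))^(1/3) = (80.1×10³·4.7⁴/(8·16·3.1282))^(1/3)
  = (97615.5)^(1/3) = 46.0440 mm

46.0 mm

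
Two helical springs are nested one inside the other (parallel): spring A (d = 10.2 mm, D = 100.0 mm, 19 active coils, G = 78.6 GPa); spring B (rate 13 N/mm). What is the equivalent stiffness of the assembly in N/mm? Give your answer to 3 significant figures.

18.6 N/mm

k_A = Gd⁴/(8D³N_a) = (78.6×10³)(10.2⁴)/(8·100.0³·19) = 5.5973 N/mm
Parallel: k_eq = 5.5973 + 13 = 18.597 N/mm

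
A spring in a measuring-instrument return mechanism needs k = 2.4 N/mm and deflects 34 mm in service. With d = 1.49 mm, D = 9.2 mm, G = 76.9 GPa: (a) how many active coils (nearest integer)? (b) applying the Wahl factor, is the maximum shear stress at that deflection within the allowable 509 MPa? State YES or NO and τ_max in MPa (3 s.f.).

(a) 25 coils; (b) NO, τ_max = 729 MPa

N_a = Gd⁴/(8D³k) = (76.9×10³)(1.49⁴)/(8·9.2³·2.4) = 25.35 → N_a = 25
Actual rate k = Gd⁴/(8D³·25) = 2.4338 N/mm
Working load F = kδ = 2.4338·34 = 82.748 N
C = 9.2/1.49 = 6.1745; K_W = (4C−1)/(4C−4)+0.615/C = 1.2445
τ_max = K_W·8FD/(πd³) = 1.2445·586.04 = 729.35 MPa
τ_max > 509 MPa → exceeds allowable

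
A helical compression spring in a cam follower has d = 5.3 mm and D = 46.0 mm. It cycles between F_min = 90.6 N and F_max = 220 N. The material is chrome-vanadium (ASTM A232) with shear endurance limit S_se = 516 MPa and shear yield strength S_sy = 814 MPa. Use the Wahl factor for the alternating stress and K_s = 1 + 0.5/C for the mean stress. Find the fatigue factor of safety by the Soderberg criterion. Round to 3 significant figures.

3.65

C = D/d = 46.0/5.3 = 8.6792; K_W = (4C−1)/(4C−4)+0.615/C = 1.1685; K_s = 1+0.5/C = 1.0576
F_a = (F_max−F_min)/2 = 64.7 N; F_m = (F_max+F_min)/2 = 155.3 N
τ_a = K_W·8F_aD/(πd³) = 1.1685 × 50.907 = 59.486 MPa
τ_m = K_s·8F_mD/(πd³) = 1.0576 × 122.19 = 129.23 MPa
Soderberg: 1/n_f = τ_a/S_se + τ_m/S_sy = 59.486/516 + 129.23/814 = 0.11528 + 0.15876 = 0.27404
n_f = 1/0.27404 = 3.649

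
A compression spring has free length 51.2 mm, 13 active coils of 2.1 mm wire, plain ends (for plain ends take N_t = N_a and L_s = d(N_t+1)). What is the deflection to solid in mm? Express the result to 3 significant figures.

N_t = 13; L_s = 2.1·14 = 29.4 mm
δ_solid = L₀ − L_s = 51.2 − 29.4 = 21.8 mm

21.8 mm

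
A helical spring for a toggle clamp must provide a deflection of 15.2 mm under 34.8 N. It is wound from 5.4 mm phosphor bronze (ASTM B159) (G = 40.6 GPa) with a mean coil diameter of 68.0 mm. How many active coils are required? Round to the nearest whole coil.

Required rate k = F/δ = 34.8/15.2 = 2.2895 N/mm
N_a = Gd⁴/(8D³k) = (40.6×10³ × 5.4⁴)/(8 × 68.0³ × 2.2895)
    = 3.45224e+07 / 5.75907e+06 = 5.994 → 6 coils

6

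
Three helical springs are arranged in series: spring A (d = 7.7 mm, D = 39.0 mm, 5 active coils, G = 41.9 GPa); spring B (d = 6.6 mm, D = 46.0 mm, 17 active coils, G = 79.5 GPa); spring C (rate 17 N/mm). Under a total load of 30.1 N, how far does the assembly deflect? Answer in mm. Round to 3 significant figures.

4.90 mm

k_A = Gd⁴/(8D³N_a) = (41.9×10³)(7.7⁴)/(8·39.0³·5) = 62.076 N/mm
k_B = Gd⁴/(8D³N_a) = (79.5×10³)(6.6⁴)/(8·46.0³·17) = 11.395 N/mm
Series: 1/k_eq = 1/62.076 + 1/11.395 + 1/17 = 0.16269; k_eq = 6.1468 N/mm
δ = F/k_eq = 30.1/6.1468 = 4.8969 mm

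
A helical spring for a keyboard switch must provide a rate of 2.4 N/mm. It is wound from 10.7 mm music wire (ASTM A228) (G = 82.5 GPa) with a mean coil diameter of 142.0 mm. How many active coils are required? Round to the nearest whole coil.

20

N_a = Gd⁴/(8D³k) = (82.5×10³ × 10.7⁴)/(8 × 142.0³ × 2.4)
    = 1.08141e+09 / 5.49751e+07 = 19.67 → 20 coils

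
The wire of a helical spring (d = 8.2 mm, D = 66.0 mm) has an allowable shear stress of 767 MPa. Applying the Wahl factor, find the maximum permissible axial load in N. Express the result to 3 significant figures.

2130 N

C = D/d = 66.0/8.2 = 8.0488
K_W = (4C−1)/(4C−4) + 0.615/C = 31.195/28.195 + 0.0764 = 1.1828
τ_max = K·8FD/(πd³) → F_max = τ_allow·πd³/(8DK)
F_max = 767·π·8.2³/(8·66.0·1.1828) = 1.3286e+06/624.52 = 2127.3 N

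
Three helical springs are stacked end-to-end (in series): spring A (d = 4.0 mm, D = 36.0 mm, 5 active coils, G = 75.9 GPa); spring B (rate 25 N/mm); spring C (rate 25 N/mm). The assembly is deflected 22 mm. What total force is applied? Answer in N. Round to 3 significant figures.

125 N

k_A = Gd⁴/(8D³N_a) = (75.9×10³)(4.0⁴)/(8·36.0³·5) = 10.412 N/mm
Series: 1/k_eq = 1/10.412 + 1/25 + 1/25 = 0.17605; k_eq = 5.6803 N/mm
F = k_eq·δ = 5.6803·22 = 124.97 N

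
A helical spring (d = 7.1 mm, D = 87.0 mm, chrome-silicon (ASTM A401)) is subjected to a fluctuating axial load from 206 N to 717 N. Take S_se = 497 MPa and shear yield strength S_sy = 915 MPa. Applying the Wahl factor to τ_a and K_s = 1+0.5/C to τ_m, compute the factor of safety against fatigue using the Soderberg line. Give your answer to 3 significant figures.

1.47

C = D/d = 87.0/7.1 = 12.2535; K_W = (4C−1)/(4C−4)+0.615/C = 1.1168; K_s = 1+0.5/C = 1.0408
F_a = (F_max−F_min)/2 = 255.5 N; F_m = (F_max+F_min)/2 = 461.5 N
τ_a = K_W·8F_aD/(πd³) = 1.1168 × 158.15 = 176.63 MPa
τ_m = K_s·8F_mD/(πd³) = 1.0408 × 285.66 = 297.32 MPa
Soderberg: 1/n_f = τ_a/S_se + τ_m/S_sy = 176.63/497 + 297.32/915 = 0.35539 + 0.32494 = 0.68033
n_f = 1/0.68033 = 1.47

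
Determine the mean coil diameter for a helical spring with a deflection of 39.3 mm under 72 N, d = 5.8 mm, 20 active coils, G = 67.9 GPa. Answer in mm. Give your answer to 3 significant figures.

64.0 mm

Required rate k = F/δ = 72/39.3 = 1.8321 N/mm
D = (Gd⁴/(8N_a·k))^(1/3) = (67.9×10³·5.8⁴/(8·20·1.8321))^(1/3)
  = (262133)^(1/3) = 63.9991 mm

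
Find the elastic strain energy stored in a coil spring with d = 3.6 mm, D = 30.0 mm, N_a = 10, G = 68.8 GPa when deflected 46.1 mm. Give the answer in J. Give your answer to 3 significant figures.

k = Gd⁴/(8D³N_a) = (68.8×10³)(3.6⁴)/(8·30.0³·10) = 5.3499 N/mm
U = ½kδ² = 0.5 × 5.3499 × 46.1² = 5684.8 N·mm = 5.6848 J

5.68 J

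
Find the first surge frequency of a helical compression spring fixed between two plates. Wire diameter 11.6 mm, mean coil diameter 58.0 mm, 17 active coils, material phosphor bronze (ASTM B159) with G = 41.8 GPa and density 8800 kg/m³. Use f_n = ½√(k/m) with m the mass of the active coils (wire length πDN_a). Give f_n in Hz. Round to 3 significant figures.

k = Gd⁴/(8D³N_a) = (41.8×10³)(11.6⁴)/(8·58.0³·17) = 28.522 N/mm = 28522 N/m
Wire length L = πDN_a = π·58.0·17 = 3097.6 mm
m = ρ·(πd²/4)·L = 8800 × 105.68×10⁻⁶ m² × 3.0976 m = 2.8808 kg
f_n = ½√(k/m) = 0.5·√(28522/2.8808) = 0.5·√(9900.8) = 49.751 Hz

49.8 Hz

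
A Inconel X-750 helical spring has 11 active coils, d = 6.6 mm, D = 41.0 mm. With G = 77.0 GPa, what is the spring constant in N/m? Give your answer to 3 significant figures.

k = Gd⁴/(8D³N_a) = (77.0×10³ × 6.6⁴) / (8 × 41.0³ × 11)
  = 1.46105e+08 / 6.06505e+06 = 24.09 N/mm = 24090 N/m

24100 N/m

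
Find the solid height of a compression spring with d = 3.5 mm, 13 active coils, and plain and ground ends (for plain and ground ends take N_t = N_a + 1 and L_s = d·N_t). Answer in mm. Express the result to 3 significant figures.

49.0 mm

plain and ground ends: N_t = N_a + 1 = 13 + 1 = 14
L_s = d·N_t = 3.5 × 14 = 49 mm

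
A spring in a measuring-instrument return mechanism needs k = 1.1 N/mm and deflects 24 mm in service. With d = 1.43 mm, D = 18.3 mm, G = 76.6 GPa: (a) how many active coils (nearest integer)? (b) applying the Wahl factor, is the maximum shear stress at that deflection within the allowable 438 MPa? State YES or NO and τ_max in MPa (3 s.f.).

N_a = Gd⁴/(8D³k) = (76.6×10³)(1.43⁴)/(8·18.3³·1.1) = 5.939 → N_a = 6
Actual rate k = Gd⁴/(8D³·6) = 1.0889 N/mm
Working load F = kδ = 1.0889·24 = 26.133 N
C = 18.3/1.43 = 12.7972; K_W = (4C−1)/(4C−4)+0.615/C = 1.1116
τ_max = K_W·8FD/(πd³) = 1.1116·416.46 = 462.95 MPa
τ_max > 438 MPa → exceeds allowable

(a) 6 coils; (b) NO, τ_max = 463 MPa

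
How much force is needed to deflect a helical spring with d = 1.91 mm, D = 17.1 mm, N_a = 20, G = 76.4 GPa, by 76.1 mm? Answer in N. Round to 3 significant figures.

96.7 N

k = Gd⁴/(8D³N_a) = (76.4×10³)(1.91⁴)/(8·17.1³·20) = 1.2709 N/mm
F = k·δ = 1.2709 × 76.1 = 96.717 N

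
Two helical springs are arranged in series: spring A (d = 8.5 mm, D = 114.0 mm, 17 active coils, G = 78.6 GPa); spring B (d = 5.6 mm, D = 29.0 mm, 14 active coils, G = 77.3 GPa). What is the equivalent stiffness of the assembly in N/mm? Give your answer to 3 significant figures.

1.90 N/mm

k_A = Gd⁴/(8D³N_a) = (78.6×10³)(8.5⁴)/(8·114.0³·17) = 2.0363 N/mm
k_B = Gd⁴/(8D³N_a) = (77.3×10³)(5.6⁴)/(8·29.0³·14) = 27.83 N/mm
Series: 1/k_eq = 1/2.0363 + 1/27.83 = 0.52702; k_eq = 1.8975 N/mm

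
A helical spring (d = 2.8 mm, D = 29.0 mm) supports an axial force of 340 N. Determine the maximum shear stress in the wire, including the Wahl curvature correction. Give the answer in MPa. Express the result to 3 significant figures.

Spring index C = D/d = 29.0/2.8 = 10.3571
K_W = (4C−1)/(4C−4) + 0.615/C = 40.429/37.429 + 0.0594 = 1.1395
τ₀ = 8FD/(πd³) = 8·340·29.0/(π·2.8³) = 78880/68.964 = 1143.8 MPa
τ_max = K·τ₀ = 1.1395 × 1143.8 = 1303.4 MPa

1300 MPa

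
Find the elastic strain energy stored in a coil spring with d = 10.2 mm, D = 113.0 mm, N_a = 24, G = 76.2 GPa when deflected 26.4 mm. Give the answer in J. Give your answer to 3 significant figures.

k = Gd⁴/(8D³N_a) = (76.2×10³)(10.2⁴)/(8·113.0³·24) = 2.9773 N/mm
U = ½kδ² = 0.5 × 2.9773 × 26.4² = 1037.5 N·mm = 1.0375 J

1.04 J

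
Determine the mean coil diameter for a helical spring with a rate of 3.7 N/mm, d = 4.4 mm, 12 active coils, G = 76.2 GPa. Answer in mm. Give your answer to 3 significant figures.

D = (Gd⁴/(8N_a·k))^(1/3) = (76.2×10³·4.4⁴/(8·12·3.7))^(1/3)
  = (80406.8)^(1/3) = 43.1616 mm

43.2 mm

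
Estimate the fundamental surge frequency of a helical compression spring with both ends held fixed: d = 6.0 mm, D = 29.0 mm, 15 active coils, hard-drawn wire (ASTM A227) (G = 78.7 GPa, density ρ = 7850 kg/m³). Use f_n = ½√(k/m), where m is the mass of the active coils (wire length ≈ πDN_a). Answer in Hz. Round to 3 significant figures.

169 Hz

k = Gd⁴/(8D³N_a) = (78.7×10³)(6.0⁴)/(8·29.0³·15) = 34.85 N/mm = 34850 N/m
Wire length L = πDN_a = π·29.0·15 = 1366.6 mm
m = ρ·(πd²/4)·L = 7850 × 28.274×10⁻⁶ m² × 1.3666 m = 0.30332 kg
f_n = ½√(k/m) = 0.5·√(34850/0.30332) = 0.5·√(1.149e+05) = 169.48 Hz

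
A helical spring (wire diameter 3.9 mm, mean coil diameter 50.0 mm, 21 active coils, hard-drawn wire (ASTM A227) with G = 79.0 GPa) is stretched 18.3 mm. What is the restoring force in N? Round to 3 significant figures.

k = Gd⁴/(8D³N_a) = (79.0×10³)(3.9⁴)/(8·50.0³·21) = 0.87029 N/mm
F = k·δ = 0.87029 × 18.3 = 15.926 N

15.9 N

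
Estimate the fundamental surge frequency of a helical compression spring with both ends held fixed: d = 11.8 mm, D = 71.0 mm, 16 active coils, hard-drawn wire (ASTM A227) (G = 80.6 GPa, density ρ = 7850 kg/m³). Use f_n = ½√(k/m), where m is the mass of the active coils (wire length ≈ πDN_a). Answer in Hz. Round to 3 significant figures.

52.8 Hz

k = Gd⁴/(8D³N_a) = (80.6×10³)(11.8⁴)/(8·71.0³·16) = 34.11 N/mm = 34110 N/m
Wire length L = πDN_a = π·71.0·16 = 3568.8 mm
m = ρ·(πd²/4)·L = 7850 × 109.36×10⁻⁶ m² × 3.5688 m = 3.0637 kg
f_n = ½√(k/m) = 0.5·√(34110/3.0637) = 0.5·√(11133) = 52.757 Hz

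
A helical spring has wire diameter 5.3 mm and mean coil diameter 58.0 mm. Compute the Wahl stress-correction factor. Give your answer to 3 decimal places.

C = D/d = 58.0/5.3 = 10.9434
K_W = (4C−1)/(4C−4) + 0.615/C = 42.774/39.774 + 0.0562 = 1.1316

1.132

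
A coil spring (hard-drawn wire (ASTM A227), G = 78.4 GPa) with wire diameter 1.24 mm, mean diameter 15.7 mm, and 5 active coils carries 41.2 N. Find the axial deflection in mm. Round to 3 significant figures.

34.4 mm

k = Gd⁴/(8D³N_a) = (78.4×10³)(1.24⁴)/(8·15.7³·5) = 1.1974 N/mm
δ = F/k = 41.2 / 1.1974 = 34.408 mm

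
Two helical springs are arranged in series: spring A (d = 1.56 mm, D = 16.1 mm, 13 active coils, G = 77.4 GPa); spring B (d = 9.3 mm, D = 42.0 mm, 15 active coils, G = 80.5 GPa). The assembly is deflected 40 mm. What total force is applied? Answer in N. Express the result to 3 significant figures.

41.6 N

k_A = Gd⁴/(8D³N_a) = (77.4×10³)(1.56⁴)/(8·16.1³·13) = 1.0562 N/mm
k_B = Gd⁴/(8D³N_a) = (80.5×10³)(9.3⁴)/(8·42.0³·15) = 67.733 N/mm
Series: 1/k_eq = 1/1.0562 + 1/67.733 = 0.96159; k_eq = 1.0399 N/mm
F = k_eq·δ = 1.0399·40 = 41.598 N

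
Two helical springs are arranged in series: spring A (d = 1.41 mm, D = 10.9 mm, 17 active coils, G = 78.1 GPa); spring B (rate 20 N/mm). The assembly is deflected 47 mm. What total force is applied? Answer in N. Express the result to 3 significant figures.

k_A = Gd⁴/(8D³N_a) = (78.1×10³)(1.41⁴)/(8·10.9³·17) = 1.7527 N/mm
Series: 1/k_eq = 1/1.7527 + 1/20 = 0.62055; k_eq = 1.6115 N/mm
F = k_eq·δ = 1.6115·47 = 75.74 N

75.7 N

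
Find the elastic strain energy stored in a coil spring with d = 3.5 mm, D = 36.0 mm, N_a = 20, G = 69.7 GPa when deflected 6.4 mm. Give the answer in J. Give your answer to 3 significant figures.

0.0287 J

k = Gd⁴/(8D³N_a) = (69.7×10³)(3.5⁴)/(8·36.0³·20) = 1.4011 N/mm
U = ½kδ² = 0.5 × 1.4011 × 6.4² = 28.695 N·mm = 0.028695 J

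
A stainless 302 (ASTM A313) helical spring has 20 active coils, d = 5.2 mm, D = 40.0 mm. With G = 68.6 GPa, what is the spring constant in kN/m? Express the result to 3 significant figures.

4.90 kN/m

k = Gd⁴/(8D³N_a) = (68.6×10³ × 5.2⁴) / (8 × 40.0³ × 20)
  = 5.01577e+07 / 1.024e+07 = 4.8982 N/mm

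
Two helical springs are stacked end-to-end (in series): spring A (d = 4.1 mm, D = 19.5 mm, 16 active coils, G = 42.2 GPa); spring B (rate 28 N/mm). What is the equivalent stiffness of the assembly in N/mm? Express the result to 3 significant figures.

8.67 N/mm

k_A = Gd⁴/(8D³N_a) = (42.2×10³)(4.1⁴)/(8·19.5³·16) = 12.564 N/mm
Series: 1/k_eq = 1/12.564 + 1/28 = 0.11531; k_eq = 8.6726 N/mm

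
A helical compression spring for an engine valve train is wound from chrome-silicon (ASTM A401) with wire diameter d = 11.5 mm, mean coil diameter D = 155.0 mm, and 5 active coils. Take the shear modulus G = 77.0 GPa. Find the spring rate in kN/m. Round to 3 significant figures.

9.04 kN/m

k = Gd⁴/(8D³N_a) = (77.0×10³ × 11.5⁴) / (8 × 155.0³ × 5)
  = 1.34673e+09 / 1.48955e+08 = 9.0412 N/mm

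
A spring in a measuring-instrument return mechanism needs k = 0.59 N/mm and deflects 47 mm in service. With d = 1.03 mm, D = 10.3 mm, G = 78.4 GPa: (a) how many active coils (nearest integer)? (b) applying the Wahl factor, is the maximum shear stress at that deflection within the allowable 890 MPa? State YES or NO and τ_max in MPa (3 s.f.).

N_a = Gd⁴/(8D³k) = (78.4×10³)(1.03⁴)/(8·10.3³·0.59) = 17.11 → N_a = 17
Actual rate k = Gd⁴/(8D³·17) = 0.59376 N/mm
Working load F = kδ = 0.59376·47 = 27.907 N
C = 10.3/1.03 = 10.0000; K_W = (4C−1)/(4C−4)+0.615/C = 1.1448
τ_max = K_W·8FD/(πd³) = 1.1448·669.85 = 766.87 MPa
τ_max ≤ 890 MPa → acceptable

(a) 17 coils; (b) YES, τ_max = 767 MPa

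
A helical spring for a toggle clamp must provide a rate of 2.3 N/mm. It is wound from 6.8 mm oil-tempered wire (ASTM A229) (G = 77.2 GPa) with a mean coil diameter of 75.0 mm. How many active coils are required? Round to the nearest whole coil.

N_a = Gd⁴/(8D³k) = (77.2×10³ × 6.8⁴)/(8 × 75.0³ × 2.3)
    = 1.65064e+08 / 7.7625e+06 = 21.26 → 21 coils

21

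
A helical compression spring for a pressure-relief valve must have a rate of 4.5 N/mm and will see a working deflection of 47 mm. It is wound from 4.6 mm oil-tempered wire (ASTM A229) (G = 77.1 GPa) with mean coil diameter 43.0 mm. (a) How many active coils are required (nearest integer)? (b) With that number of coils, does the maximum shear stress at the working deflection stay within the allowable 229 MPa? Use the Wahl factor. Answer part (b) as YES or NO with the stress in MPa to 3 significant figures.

(a) 12 coils; (b) NO, τ_max = 276 MPa

N_a = Gd⁴/(8D³k) = (77.1×10³)(4.6⁴)/(8·43.0³·4.5) = 12.06 → N_a = 12
Actual rate k = Gd⁴/(8D³·12) = 4.5228 N/mm
Working load F = kδ = 4.5228·47 = 212.57 N
C = 43.0/4.6 = 9.3478; K_W = (4C−1)/(4C−4)+0.615/C = 1.1556
τ_max = K_W·8FD/(πd³) = 1.1556·239.13 = 276.35 MPa
τ_max > 229 MPa → exceeds allowable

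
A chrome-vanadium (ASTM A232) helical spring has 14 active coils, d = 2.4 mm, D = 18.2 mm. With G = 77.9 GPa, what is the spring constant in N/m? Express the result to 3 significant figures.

k = Gd⁴/(8D³N_a) = (77.9×10³ × 2.4⁴) / (8 × 18.2³ × 14)
  = 2.58454e+06 / 675200 = 3.8278 N/mm = 3827.8 N/m

3830 N/m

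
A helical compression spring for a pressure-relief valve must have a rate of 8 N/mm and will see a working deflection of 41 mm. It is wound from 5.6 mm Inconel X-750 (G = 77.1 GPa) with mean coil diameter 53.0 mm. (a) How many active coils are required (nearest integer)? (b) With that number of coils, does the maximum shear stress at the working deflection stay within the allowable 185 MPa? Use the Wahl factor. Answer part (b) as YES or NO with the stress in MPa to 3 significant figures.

N_a = Gd⁴/(8D³k) = (77.1×10³)(5.6⁴)/(8·53.0³·8) = 7.958 → N_a = 8
Actual rate k = Gd⁴/(8D³·8) = 7.9579 N/mm
Working load F = kδ = 7.9579·41 = 326.27 N
C = 53.0/5.6 = 9.4643; K_W = (4C−1)/(4C−4)+0.615/C = 1.1536
τ_max = K_W·8FD/(πd³) = 1.1536·250.75 = 289.26 MPa
τ_max > 185 MPa → exceeds allowable

(a) 8 coils; (b) NO, τ_max = 289 MPa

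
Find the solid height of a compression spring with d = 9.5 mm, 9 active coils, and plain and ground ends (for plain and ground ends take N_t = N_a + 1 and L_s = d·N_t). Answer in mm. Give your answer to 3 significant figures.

plain and ground ends: N_t = N_a + 1 = 9 + 1 = 10
L_s = d·N_t = 9.5 × 10 = 95 mm

95.0 mm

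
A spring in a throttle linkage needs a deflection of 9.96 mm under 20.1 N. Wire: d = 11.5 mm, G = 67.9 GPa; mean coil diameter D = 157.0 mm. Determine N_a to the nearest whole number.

19

Required rate k = F/δ = 20.1/9.96 = 2.0181 N/mm
N_a = Gd⁴/(8D³k) = (67.9×10³ × 11.5⁴)/(8 × 157.0³ × 2.0181)
    = 1.18758e+09 / 6.24778e+07 = 19.01 → 19 coils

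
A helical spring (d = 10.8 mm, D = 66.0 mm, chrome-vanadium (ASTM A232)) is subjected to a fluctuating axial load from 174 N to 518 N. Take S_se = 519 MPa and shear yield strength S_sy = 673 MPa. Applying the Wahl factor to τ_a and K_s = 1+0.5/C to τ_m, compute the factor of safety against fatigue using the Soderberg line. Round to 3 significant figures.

7.73

C = D/d = 66.0/10.8 = 6.1111; K_W = (4C−1)/(4C−4)+0.615/C = 1.2474; K_s = 1+0.5/C = 1.0818
F_a = (F_max−F_min)/2 = 172 N; F_m = (F_max+F_min)/2 = 346 N
τ_a = K_W·8F_aD/(πd³) = 1.2474 × 22.948 = 28.625 MPa
τ_m = K_s·8F_mD/(πd³) = 1.0818 × 46.162 = 49.939 MPa
Soderberg: 1/n_f = τ_a/S_se + τ_m/S_sy = 28.625/519 + 49.939/673 = 0.05515 + 0.07420 = 0.12936
n_f = 1/0.12936 = 7.731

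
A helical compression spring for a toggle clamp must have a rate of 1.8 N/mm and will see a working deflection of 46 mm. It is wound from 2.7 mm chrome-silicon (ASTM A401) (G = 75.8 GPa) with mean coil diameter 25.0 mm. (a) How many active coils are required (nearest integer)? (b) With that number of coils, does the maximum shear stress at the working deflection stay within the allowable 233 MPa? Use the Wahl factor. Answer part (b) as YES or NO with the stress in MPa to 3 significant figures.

(a) 18 coils; (b) NO, τ_max = 308 MPa

N_a = Gd⁴/(8D³k) = (75.8×10³)(2.7⁴)/(8·25.0³·1.8) = 17.9 → N_a = 18
Actual rate k = Gd⁴/(8D³·18) = 1.7904 N/mm
Working load F = kδ = 1.7904·46 = 82.357 N
C = 25.0/2.7 = 9.2593; K_W = (4C−1)/(4C−4)+0.615/C = 1.1572
τ_max = K_W·8FD/(πd³) = 1.1572·266.37 = 308.25 MPa
τ_max > 233 MPa → exceeds allowable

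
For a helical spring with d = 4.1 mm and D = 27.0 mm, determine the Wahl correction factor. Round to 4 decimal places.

C = D/d = 27.0/4.1 = 6.5854
K_W = (4C−1)/(4C−4) + 0.615/C = 25.341/22.341 + 0.0934 = 1.2277

1.2277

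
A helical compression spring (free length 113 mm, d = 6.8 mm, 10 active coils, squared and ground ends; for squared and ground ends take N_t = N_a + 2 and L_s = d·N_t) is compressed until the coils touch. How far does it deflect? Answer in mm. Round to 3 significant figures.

31.4 mm

N_t = 12; L_s = 6.8·12 = 81.6 mm
δ_solid = L₀ − L_s = 113 − 81.6 = 31.4 mm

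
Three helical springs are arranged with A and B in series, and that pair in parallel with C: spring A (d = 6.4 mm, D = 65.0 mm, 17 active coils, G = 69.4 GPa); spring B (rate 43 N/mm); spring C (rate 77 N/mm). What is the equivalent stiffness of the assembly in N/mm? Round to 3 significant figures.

79.9 N/mm

k_A = Gd⁴/(8D³N_a) = (69.4×10³)(6.4⁴)/(8·65.0³·17) = 3.1175 N/mm
Springs A,B series: k_AB = 1/(1/3.1175+1/43) = 2.9067 N/mm; parallel with C: k_eq = 2.9067+77 = 79.907 N/mm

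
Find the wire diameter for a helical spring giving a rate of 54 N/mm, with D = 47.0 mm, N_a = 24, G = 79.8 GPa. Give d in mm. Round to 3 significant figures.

d = (8D³N_a·k / G)^(1/4) = (8·47.0³·24·54 / (79.8×10³))^0.25
  = (13489)^0.25 = 10.7770 mm

10.8 mm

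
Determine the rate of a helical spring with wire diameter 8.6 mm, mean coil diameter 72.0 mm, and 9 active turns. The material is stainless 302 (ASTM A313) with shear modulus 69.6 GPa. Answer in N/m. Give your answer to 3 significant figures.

14200 N/m

k = Gd⁴/(8D³N_a) = (69.6×10³ × 8.6⁴) / (8 × 72.0³ × 9)
  = 3.80718e+08 / 2.68739e+07 = 14.167 N/mm = 14167 N/m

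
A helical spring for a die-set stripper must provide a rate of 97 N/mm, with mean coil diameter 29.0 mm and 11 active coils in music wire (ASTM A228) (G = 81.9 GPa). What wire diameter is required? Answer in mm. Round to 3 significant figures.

d = (8D³N_a·k / G)^(1/4) = (8·29.0³·11·97 / (81.9×10³))^0.25
  = (2541.9)^0.25 = 7.1005 mm

7.10 mm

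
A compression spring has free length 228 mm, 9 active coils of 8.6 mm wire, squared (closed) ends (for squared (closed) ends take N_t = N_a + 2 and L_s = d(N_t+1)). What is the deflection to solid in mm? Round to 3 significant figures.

N_t = 11; L_s = 8.6·12 = 103.2 mm
δ_solid = L₀ − L_s = 228 − 103.2 = 124.8 mm

125 mm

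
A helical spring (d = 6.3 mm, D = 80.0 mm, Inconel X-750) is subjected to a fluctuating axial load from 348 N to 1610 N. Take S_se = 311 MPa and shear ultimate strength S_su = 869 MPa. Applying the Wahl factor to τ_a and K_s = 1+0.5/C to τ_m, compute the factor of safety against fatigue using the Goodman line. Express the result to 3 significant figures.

C = D/d = 80.0/6.3 = 12.6984; K_W = (4C−1)/(4C−4)+0.615/C = 1.1125; K_s = 1+0.5/C = 1.0394
F_a = (F_max−F_min)/2 = 631 N; F_m = (F_max+F_min)/2 = 979 N
τ_a = K_W·8F_aD/(πd³) = 1.1125 × 514.09 = 571.95 MPa
τ_m = K_s·8F_mD/(πd³) = 1.0394 × 797.61 = 829.02 MPa
Goodman: 1/n_f = τ_a/S_se + τ_m/S_su = 571.95/311 + 829.02/869 = 1.83905 + 0.95399 = 2.793
n_f = 1/2.793 = 0.358

0.358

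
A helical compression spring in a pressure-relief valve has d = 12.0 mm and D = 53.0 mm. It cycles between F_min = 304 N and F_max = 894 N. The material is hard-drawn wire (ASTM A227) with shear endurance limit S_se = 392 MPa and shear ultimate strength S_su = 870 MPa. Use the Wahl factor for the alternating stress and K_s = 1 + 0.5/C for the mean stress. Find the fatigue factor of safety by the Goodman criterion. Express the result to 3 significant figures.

7.16

C = D/d = 53.0/12.0 = 4.4167; K_W = (4C−1)/(4C−4)+0.615/C = 1.3588; K_s = 1+0.5/C = 1.1132
F_a = (F_max−F_min)/2 = 295 N; F_m = (F_max+F_min)/2 = 599 N
τ_a = K_W·8F_aD/(πd³) = 1.3588 × 23.041 = 31.307 MPa
τ_m = K_s·8F_mD/(πd³) = 1.1132 × 46.784 = 52.081 MPa
Goodman: 1/n_f = τ_a/S_se + τ_m/S_su = 31.307/392 + 52.081/870 = 0.07986 + 0.05986 = 0.13973
n_f = 1/0.13973 = 7.157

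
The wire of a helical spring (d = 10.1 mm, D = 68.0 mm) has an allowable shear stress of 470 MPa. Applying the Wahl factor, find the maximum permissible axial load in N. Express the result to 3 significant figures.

C = D/d = 68.0/10.1 = 6.7327
K_W = (4C−1)/(4C−4) + 0.615/C = 25.931/22.931 + 0.0913 = 1.2222
τ_max = K·8FD/(πd³) → F_max = τ_allow·πd³/(8DK)
F_max = 470·π·10.1³/(8·68.0·1.2222) = 1.5213e+06/664.86 = 2288.1 N

2290 N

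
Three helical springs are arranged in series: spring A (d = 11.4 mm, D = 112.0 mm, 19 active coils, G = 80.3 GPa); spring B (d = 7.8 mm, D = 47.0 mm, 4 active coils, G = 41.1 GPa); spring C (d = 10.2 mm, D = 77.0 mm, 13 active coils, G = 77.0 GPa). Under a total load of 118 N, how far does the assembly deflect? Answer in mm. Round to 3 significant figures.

k_A = Gd⁴/(8D³N_a) = (80.3×10³)(11.4⁴)/(8·112.0³·19) = 6.3509 N/mm
k_B = Gd⁴/(8D³N_a) = (41.1×10³)(7.8⁴)/(8·47.0³·4) = 45.791 N/mm
k_C = Gd⁴/(8D³N_a) = (77.0×10³)(10.2⁴)/(8·77.0³·13) = 17.554 N/mm
Series: 1/k_eq = 1/6.3509 + 1/45.791 + 1/17.554 = 0.23626; k_eq = 4.2326 N/mm
δ = F/k_eq = 118/4.2326 = 27.879 mm

27.9 mm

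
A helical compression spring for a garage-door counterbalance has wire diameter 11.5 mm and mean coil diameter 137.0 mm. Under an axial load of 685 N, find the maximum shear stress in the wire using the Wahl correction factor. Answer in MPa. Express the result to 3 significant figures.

176 MPa

Spring index C = D/d = 137.0/11.5 = 11.9130
K_W = (4C−1)/(4C−4) + 0.615/C = 46.652/43.652 + 0.0516 = 1.1203
τ₀ = 8FD/(πd³) = 8·685·137.0/(π·11.5³) = 750760/4778 = 157.13 MPa
τ_max = K·τ₀ = 1.1203 × 157.13 = 176.04 MPa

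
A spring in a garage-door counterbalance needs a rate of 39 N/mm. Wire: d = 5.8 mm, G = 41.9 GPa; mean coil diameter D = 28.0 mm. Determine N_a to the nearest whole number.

7

N_a = Gd⁴/(8D³k) = (41.9×10³ × 5.8⁴)/(8 × 28.0³ × 39)
    = 4.74161e+07 / 6.84902e+06 = 6.923 → 7 coils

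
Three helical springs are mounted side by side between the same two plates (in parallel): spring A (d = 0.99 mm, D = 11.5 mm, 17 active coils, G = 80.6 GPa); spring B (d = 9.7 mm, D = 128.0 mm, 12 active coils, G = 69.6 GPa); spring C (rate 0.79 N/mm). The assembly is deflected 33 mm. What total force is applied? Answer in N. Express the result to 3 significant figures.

139 N

k_A = Gd⁴/(8D³N_a) = (80.6×10³)(0.99⁴)/(8·11.5³·17) = 0.37432 N/mm
k_B = Gd⁴/(8D³N_a) = (69.6×10³)(9.7⁴)/(8·128.0³·12) = 3.0605 N/mm
Parallel: k_eq = 0.37432 + 3.0605 + 0.79 = 4.2248 N/mm
F = k_eq·δ = 4.2248·33 = 139.42 N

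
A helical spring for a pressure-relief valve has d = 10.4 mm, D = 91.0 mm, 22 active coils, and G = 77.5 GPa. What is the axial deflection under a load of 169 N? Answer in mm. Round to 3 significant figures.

k = Gd⁴/(8D³N_a) = (77.5×10³)(10.4⁴)/(8·91.0³·22) = 6.8359 N/mm
δ = F/k = 169 / 6.8359 = 24.722 mm

24.7 mm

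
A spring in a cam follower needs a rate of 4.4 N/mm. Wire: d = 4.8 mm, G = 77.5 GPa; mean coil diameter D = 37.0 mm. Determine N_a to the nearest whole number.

23

N_a = Gd⁴/(8D³k) = (77.5×10³ × 4.8⁴)/(8 × 37.0³ × 4.4)
    = 4.11402e+07 / 1.78299e+06 = 23.07 → 23 coils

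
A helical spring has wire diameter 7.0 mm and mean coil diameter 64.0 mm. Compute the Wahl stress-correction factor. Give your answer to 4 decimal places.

1.1594

C = D/d = 64.0/7.0 = 9.1429
K_W = (4C−1)/(4C−4) + 0.615/C = 35.571/32.571 + 0.0673 = 1.1594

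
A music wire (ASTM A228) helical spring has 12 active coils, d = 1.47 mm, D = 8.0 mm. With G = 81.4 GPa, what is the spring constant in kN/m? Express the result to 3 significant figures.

7.73 kN/m

k = Gd⁴/(8D³N_a) = (81.4×10³ × 1.47⁴) / (8 × 8.0³ × 12)
  = 380096 / 49152 = 7.7331 N/mm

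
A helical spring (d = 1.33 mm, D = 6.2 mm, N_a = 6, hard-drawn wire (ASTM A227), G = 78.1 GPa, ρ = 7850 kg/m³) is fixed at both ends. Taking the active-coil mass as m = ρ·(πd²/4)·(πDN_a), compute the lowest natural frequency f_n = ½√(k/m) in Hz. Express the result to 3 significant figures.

k = Gd⁴/(8D³N_a) = (78.1×10³)(1.33⁴)/(8·6.2³·6) = 21.362 N/mm = 21362 N/m
Wire length L = πDN_a = π·6.2·6 = 116.87 mm
m = ρ·(πd²/4)·L = 7850 × 1.3893×10⁻⁶ m² × 0.11687 m = 0.0012745 kg
f_n = ½√(k/m) = 0.5·√(21362/0.0012745) = 0.5·√(1.676e+07) = 2047 Hz

2050 Hz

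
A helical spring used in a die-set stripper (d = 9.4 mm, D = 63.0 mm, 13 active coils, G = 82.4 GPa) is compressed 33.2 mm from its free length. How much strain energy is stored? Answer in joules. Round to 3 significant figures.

13.6 J

k = Gd⁴/(8D³N_a) = (82.4×10³)(9.4⁴)/(8·63.0³·13) = 24.739 N/mm
U = ½kδ² = 0.5 × 24.739 × 33.2² = 13634 N·mm = 13.634 J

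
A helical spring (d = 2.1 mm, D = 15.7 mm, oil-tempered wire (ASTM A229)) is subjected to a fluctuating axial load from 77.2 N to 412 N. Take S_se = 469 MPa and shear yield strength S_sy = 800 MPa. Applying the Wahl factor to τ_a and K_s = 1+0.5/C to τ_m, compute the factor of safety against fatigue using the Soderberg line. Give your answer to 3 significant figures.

0.307

C = D/d = 15.7/2.1 = 7.4762; K_W = (4C−1)/(4C−4)+0.615/C = 1.1981; K_s = 1+0.5/C = 1.0669
F_a = (F_max−F_min)/2 = 167.4 N; F_m = (F_max+F_min)/2 = 244.6 N
τ_a = K_W·8F_aD/(πd³) = 1.1981 × 722.67 = 865.8 MPa
τ_m = K_s·8F_mD/(πd³) = 1.0669 × 1055.9 = 1126.6 MPa
Soderberg: 1/n_f = τ_a/S_se + τ_m/S_sy = 865.8/469 + 1126.6/800 = 1.84606 + 1.40820 = 3.2543
n_f = 1/3.2543 = 0.3073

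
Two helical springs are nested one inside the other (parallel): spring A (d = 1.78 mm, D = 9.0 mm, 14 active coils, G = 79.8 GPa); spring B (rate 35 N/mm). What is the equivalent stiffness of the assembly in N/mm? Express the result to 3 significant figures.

k_A = Gd⁴/(8D³N_a) = (79.8×10³)(1.78⁴)/(8·9.0³·14) = 9.8115 N/mm
Parallel: k_eq = 9.8115 + 35 = 44.812 N/mm

44.8 N/mm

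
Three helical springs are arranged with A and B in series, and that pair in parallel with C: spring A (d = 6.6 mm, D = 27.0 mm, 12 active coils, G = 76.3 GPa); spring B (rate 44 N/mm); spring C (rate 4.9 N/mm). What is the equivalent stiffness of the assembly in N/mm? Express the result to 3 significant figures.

k_A = Gd⁴/(8D³N_a) = (76.3×10³)(6.6⁴)/(8·27.0³·12) = 76.619 N/mm
Springs A,B series: k_AB = 1/(1/76.619+1/44) = 27.949 N/mm; parallel with C: k_eq = 27.949+4.9 = 32.849 N/mm

32.8 N/mm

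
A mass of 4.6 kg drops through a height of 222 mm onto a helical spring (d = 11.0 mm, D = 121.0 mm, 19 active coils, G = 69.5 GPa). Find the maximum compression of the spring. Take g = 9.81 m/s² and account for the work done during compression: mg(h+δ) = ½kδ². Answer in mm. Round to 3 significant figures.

85.7 mm

k = Gd⁴/(8D³N_a) = (69.5×10³)(11.0⁴)/(8·121.0³·19) = 3.7788 N/mm
W = mg = 4.6 × 9.81 = 45.126 N
½kδ² − Wδ − Wh = 0 → δ = (W + √(W² + 2kWh))/k
δ = (45.126 + √(2036.4 + 75712.2))/3.7788 = (45.126 + 278.83)/3.7788 = 85.731 mm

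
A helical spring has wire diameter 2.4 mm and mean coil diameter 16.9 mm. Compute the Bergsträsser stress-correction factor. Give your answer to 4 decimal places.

C = D/d = 16.9/2.4 = 7.0417
K_B = (4C+2)/(4C−3) = 30.167/25.167 = 1.1987

1.1987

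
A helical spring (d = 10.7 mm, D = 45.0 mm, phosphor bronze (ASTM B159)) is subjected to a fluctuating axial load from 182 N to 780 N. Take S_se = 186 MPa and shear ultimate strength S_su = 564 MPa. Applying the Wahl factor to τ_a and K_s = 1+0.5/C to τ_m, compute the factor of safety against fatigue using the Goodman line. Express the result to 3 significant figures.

3.37

C = D/d = 45.0/10.7 = 4.2056; K_W = (4C−1)/(4C−4)+0.615/C = 1.3802; K_s = 1+0.5/C = 1.1189
F_a = (F_max−F_min)/2 = 299 N; F_m = (F_max+F_min)/2 = 481 N
τ_a = K_W·8F_aD/(πd³) = 1.3802 × 27.969 = 38.602 MPa
τ_m = K_s·8F_mD/(πd³) = 1.1189 × 44.993 = 50.342 MPa
Goodman: 1/n_f = τ_a/S_se + τ_m/S_su = 38.602/186 + 50.342/564 = 0.20754 + 0.08926 = 0.2968
n_f = 1/0.2968 = 3.369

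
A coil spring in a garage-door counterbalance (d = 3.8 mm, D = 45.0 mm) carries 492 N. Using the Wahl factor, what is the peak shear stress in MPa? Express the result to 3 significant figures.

1150 MPa

Spring index C = D/d = 45.0/3.8 = 11.8421
K_W = (4C−1)/(4C−4) + 0.615/C = 46.368/43.368 + 0.0519 = 1.1211
τ₀ = 8FD/(πd³) = 8·492·45.0/(π·3.8³) = 177120/172.39 = 1027.5 MPa
τ_max = K·τ₀ = 1.1211 × 1027.5 = 1151.9 MPa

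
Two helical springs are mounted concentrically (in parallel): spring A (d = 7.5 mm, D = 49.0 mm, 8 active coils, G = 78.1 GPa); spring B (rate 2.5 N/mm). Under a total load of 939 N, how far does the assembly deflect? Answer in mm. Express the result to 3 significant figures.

26.6 mm

k_A = Gd⁴/(8D³N_a) = (78.1×10³)(7.5⁴)/(8·49.0³·8) = 32.819 N/mm
Parallel: k_eq = 32.819 + 2.5 = 35.319 N/mm
δ = F/k_eq = 939/35.319 = 26.586 mm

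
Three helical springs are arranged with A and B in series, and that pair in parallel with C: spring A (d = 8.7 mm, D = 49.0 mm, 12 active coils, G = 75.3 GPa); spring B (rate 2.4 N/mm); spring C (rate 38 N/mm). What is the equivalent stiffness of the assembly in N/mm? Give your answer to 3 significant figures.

k_A = Gd⁴/(8D³N_a) = (75.3×10³)(8.7⁴)/(8·49.0³·12) = 38.196 N/mm
Springs A,B series: k_AB = 1/(1/38.196+1/2.4) = 2.2581 N/mm; parallel with C: k_eq = 2.2581+38 = 40.258 N/mm

40.3 N/mm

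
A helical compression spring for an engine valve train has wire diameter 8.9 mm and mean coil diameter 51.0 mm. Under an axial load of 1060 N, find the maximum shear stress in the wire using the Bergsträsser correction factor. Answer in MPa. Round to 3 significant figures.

244 MPa

Spring index C = D/d = 51.0/8.9 = 5.7303
K_B = (4C+2)/(4C−3) = 24.921/19.921 = 1.2510
τ₀ = 8FD/(πd³) = 8·1060·51.0/(π·8.9³) = 432480/2214.7 = 195.27 MPa
τ_max = K·τ₀ = 1.2510 × 195.27 = 244.29 MPa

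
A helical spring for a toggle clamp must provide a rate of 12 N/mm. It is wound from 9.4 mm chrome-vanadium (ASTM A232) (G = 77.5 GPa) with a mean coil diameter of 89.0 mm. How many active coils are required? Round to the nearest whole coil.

9

N_a = Gd⁴/(8D³k) = (77.5×10³ × 9.4⁴)/(8 × 89.0³ × 12)
    = 6.0508e+08 / 6.7677e+07 = 8.941 → 9 coils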